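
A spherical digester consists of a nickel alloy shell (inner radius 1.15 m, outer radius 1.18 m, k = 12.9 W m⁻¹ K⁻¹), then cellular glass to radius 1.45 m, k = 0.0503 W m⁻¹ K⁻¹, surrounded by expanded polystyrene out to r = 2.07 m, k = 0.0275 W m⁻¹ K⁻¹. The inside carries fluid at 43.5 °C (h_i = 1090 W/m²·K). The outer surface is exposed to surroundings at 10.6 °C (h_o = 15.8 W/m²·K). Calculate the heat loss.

Q = 38.8 W

Resistance network (inner→outer):
  R_conv,in = 1/(4πr²h) = 1/(4π·1.15²·1090) = 5.520×10^-5 K/W
  R_nickel alloy = (1/1.15 − 1/1.18)/(4πk) = 0.02211/(4π·12.9) = 1.364×10^-4 K/W
  R_cellular glass = (1/1.18 − 1/1.45)/(4πk) = 0.1578/(4π·0.0503) = 0.2497 K/W
  R_expanded polystyrene = (1/1.45 − 1/2.07)/(4πk) = 0.2066/(4π·0.0275) = 0.5977 K/W
  R_conv,out = 1/(4πr²h) = 1/(4π·2.07²·15.8) = 0.001175 K/W
ΣR = 5.520×10^-5 + 1.364×10^-4 + 0.2497 + 0.5977 + 0.001175 = 0.8488 K/W
Q = ΔT/ΣR = (43.5 °C − 10.6 °C)/0.8488 = 38.8 W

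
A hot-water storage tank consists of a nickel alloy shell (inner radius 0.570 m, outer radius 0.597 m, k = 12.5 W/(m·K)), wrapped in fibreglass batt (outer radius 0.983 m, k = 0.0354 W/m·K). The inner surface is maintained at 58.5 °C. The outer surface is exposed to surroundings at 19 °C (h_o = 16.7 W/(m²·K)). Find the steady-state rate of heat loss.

Treat each layer as a resistance in series:
  R_nickel alloy = (1/0.570 − 1/0.597)/(4πk) = 0.07934/(4π·12.5) = 5.051×10^-4 K/W
  R_fibreglass batt = (1/0.597 − 1/0.983)/(4πk) = 0.6577/(4π·0.0354) = 1.479 K/W
  R_conv,out = 1/(4πr²h) = 1/(4π·0.983²·16.7) = 0.004931 K/W
ΣR = 5.051×10^-4 + 1.479 + 0.004931 = 1.484 K/W
Q = ΔT/ΣR = (58.5 °C − 19 °C)/1.484 = 26.6 W

Q = 26.6 W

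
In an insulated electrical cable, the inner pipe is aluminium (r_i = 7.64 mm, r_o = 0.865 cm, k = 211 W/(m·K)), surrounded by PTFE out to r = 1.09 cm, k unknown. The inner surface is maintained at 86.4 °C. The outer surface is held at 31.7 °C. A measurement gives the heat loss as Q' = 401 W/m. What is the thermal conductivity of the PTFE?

ΣR = ΔT/Q' = |86.4 − 31.7|/401 = 0.1364 m·K/W
Known resistances:
  R'_aluminium = ln(0.00865/0.00764)/(2πk) = 0.1242/(2π·211) = 9.365×10^-5 m·K/W
R_PTFE = ΣR − ΣR_known = 0.1364 − 9.365×10^-5 = 0.1363 m·K/W
ln(r₂/r₁)/(2πk) = 0.1363 ⇒ k = 0.2312/(2π·0.1363) = 0.270 W/m·K

k = 0.270 W/m·K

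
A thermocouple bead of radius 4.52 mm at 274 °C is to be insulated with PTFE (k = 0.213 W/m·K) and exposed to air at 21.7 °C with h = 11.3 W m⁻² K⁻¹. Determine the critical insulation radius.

For a sphere, r_cr = 2k_ins/h = 2·0.213/11.3 = 0.0377 m = 3.77 cm

r_cr = 3.77 cm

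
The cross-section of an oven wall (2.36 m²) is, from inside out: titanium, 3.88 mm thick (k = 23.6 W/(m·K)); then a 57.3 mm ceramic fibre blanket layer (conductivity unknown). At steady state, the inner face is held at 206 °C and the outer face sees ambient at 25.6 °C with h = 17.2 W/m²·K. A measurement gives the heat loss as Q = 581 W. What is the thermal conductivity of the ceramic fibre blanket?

k = 0.0850 W/m·K

ΣR = ΔT/Q = |206 − 25.6|/581 = 0.3105 K/W
Known resistances:
  R_titanium = L/(kA) = 0.00388/(23.6·2.36) = 6.966×10^-5 K/W
  R_conv,out = 1/(hA) = 1/(17.2·2.36) = 0.02464 K/W
R_ceramic fibre blanket = ΣR − ΣR_known = 0.3105 − 0.02471 = 0.2858 K/W
L/(kA) = 0.2858 ⇒ k = 0.0573/(0.2858·2.36) = 0.0850 W/m·K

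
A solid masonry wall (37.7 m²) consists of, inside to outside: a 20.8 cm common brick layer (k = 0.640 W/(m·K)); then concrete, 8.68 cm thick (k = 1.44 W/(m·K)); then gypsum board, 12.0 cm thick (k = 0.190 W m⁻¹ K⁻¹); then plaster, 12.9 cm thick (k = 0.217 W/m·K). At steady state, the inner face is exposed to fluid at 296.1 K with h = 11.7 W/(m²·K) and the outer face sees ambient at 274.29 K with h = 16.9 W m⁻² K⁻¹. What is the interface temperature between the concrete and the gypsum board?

T = 290.3 K

Resistance network (inner→outer):
  R_conv,in = 1/(hA) = 1/(11.7·37.7) = 0.002267 K/W
  R_common brick = L/(kA) = 0.208/(0.640·37.7) = 0.008621 K/W
  R_concrete = L/(kA) = 0.0868/(1.44·37.7) = 0.001599 K/W
  R_gypsum board = L/(kA) = 0.120/(0.190·37.7) = 0.01675 K/W
  R_plaster = L/(kA) = 0.129/(0.217·37.7) = 0.01577 K/W
  R_conv,out = 1/(hA) = 1/(16.9·37.7) = 0.001570 K/W
ΣR = 0.002267 + 0.008621 + 0.001599 + 0.01675 + 0.01577 + 0.001570 = 0.04658 K/W
Q = ΔT/ΣR = (296.1 K − 274.29 K)/0.04658 = 468.2 W
From the inner boundary to the concrete/gypsum board interface, ΣR_partial = 0.01249 K/W.
T_interface = T_in − Q·ΣR_partial = 296.1 K − (468.2)(0.01249) = 290.3 K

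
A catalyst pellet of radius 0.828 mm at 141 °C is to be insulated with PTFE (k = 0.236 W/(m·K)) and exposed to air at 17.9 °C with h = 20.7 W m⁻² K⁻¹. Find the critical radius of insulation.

For a sphere, r_cr = 2k_ins/h = 2·0.236/20.7 = 0.0228 m = 2.28 cm

r_cr = 2.28 cm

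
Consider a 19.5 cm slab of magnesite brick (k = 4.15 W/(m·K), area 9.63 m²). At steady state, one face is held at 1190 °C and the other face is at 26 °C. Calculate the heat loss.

Q = 2.39×10^5 W

Q = kA·ΔT/L = 4.15 × 9.63 × |1190 °C − 26 °C| / 0.195 = 2.39×10^5 W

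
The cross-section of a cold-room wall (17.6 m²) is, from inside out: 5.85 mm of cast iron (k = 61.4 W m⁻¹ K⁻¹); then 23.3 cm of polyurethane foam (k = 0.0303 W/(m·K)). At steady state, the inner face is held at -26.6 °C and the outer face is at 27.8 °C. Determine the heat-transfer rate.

Resistance network (inner→outer):
  R_cast iron = L/(kA) = 0.00585/(61.4·17.6) = 5.413×10^-6 K/W
  R_polyurethane foam = L/(kA) = 0.233/(0.0303·17.6) = 0.4369 K/W
ΣR = 5.413×10^-6 + 0.4369 = 0.4369 K/W
Q = ΔT/ΣR = (-26.6 °C − 27.8 °C)/0.4369 = -125 W
(Negative Q ⇒ heat flows inward; heat gain = 125 W.)

Q = 125 W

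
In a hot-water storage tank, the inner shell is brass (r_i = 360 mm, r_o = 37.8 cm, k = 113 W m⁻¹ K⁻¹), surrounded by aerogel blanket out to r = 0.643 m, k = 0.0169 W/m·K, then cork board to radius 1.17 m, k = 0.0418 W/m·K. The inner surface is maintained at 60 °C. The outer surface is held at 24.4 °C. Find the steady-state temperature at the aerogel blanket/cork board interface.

Treat each layer as a resistance in series:
  R_brass = (1/0.360 − 1/0.378)/(4πk) = 0.1323/(4π·113) = 9.315×10^-5 K/W
  R_aerogel blanket = (1/0.378 − 1/0.643)/(4πk) = 1.090/(4π·0.0169) = 5.134 K/W
  R_cork board = (1/0.643 − 1/1.17)/(4πk) = 0.7005/(4π·0.0418) = 1.334 K/W
ΣR = 9.315×10^-5 + 5.134 + 1.334 = 6.468 K/W
Q = ΔT/ΣR = (60 °C − 24.4 °C)/6.468 = 5.504 W
From the inner boundary to the aerogel blanket/cork board interface, ΣR_partial = 5.134 K/W.
T_interface = T_in − Q·ΣR_partial = 60 °C − (5.504)(5.134) = 31.7 °C

T = 31.7 °C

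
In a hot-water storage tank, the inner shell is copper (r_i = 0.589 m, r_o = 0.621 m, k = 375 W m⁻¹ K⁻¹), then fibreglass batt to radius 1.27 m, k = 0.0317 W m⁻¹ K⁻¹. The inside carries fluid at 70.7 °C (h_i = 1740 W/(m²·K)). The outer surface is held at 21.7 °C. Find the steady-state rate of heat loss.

Q = 23.7 W

Series thermal resistances, inner to outer:
  R_conv,in = 1/(4πr²h) = 1/(4π·0.589²·1740) = 1.318×10^-4 K/W
  R_copper = (1/0.589 − 1/0.621)/(4πk) = 0.08749/(4π·375) = 1.857×10^-5 K/W
  R_fibreglass batt = (1/0.621 − 1/1.27)/(4πk) = 0.8229/(4π·0.0317) = 2.066 K/W
ΣR = 1.318×10^-4 + 1.857×10^-5 + 2.066 = 2.066 K/W
Q = ΔT/ΣR = (70.7 °C − 21.7 °C)/2.066 = 23.7 W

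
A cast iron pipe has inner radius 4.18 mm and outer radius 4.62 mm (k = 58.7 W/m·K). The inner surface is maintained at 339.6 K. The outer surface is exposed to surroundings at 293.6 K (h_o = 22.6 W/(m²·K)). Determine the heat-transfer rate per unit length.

Q' = 30.2 W/m

Treat each layer as a resistance in series:
  R'_cast iron = ln(0.00462/0.00418)/(2πk) = 0.1001/(2π·58.7) = 2.714×10^-4 m·K/W
  R'_conv,out = 1/(2πr h) = 1/(2π·0.00462·22.6) = 1.524 m·K/W
ΣR = 2.714×10^-4 + 1.524 = 1.524 m·K/W
Q' = ΔT/ΣR = (339.6 K − 293.6 K)/1.524 = 30.2 W/m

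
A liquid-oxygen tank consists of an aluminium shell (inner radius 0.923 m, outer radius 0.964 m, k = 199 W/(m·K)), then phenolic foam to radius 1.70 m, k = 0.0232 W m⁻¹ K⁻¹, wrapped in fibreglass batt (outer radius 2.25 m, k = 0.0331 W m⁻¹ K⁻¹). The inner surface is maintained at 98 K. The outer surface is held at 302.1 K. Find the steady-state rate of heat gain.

Series thermal resistances, inner to outer:
  R_aluminium = (1/0.923 − 1/0.964)/(4πk) = 0.04608/(4π·199) = 1.843×10^-5 K/W
  R_phenolic foam = (1/0.964 − 1/1.70)/(4πk) = 0.4491/(4π·0.0232) = 1.540 K/W
  R_fibreglass batt = (1/1.70 − 1/2.25)/(4πk) = 0.1438/(4π·0.0331) = 0.3457 K/W
ΣR = 1.843×10^-5 + 1.540 + 0.3457 = 1.886 K/W
Q = ΔT/ΣR = (98 K − 302.1 K)/1.886 = -108 W
(Negative Q ⇒ heat flows inward; heat gain = 108 W.)

Q = 108 W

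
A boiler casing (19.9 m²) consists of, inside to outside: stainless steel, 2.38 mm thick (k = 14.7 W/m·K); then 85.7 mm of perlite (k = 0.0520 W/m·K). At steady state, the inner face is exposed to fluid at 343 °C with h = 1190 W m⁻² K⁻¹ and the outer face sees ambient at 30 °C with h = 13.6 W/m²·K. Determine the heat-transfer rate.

Treat each layer as a resistance in series:
  R_conv,in = 1/(hA) = 1/(1190·19.9) = 4.223×10^-5 K/W
  R_stainless steel = L/(kA) = 0.00238/(14.7·19.9) = 8.136×10^-6 K/W
  R_perlite = L/(kA) = 0.0857/(0.0520·19.9) = 0.08282 K/W
  R_conv,out = 1/(hA) = 1/(13.6·19.9) = 0.003695 K/W
ΣR = 4.223×10^-5 + 8.136×10^-6 + 0.08282 + 0.003695 = 0.08657 K/W
Q = ΔT/ΣR = (343 °C − 30 °C)/0.08657 = 3620 W

Q = 3.62 kW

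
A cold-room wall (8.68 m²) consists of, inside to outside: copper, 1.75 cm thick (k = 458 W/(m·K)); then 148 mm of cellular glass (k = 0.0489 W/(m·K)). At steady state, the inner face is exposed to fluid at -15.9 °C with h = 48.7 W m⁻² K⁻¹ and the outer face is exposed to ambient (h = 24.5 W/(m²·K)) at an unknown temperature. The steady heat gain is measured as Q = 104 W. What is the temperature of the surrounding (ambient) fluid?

Series resistances:
  R_conv,in = 1/(hA) = 1/(48.7·8.68) = 0.002366 K/W
  R_copper = L/(kA) = 0.0175/(458·8.68) = 4.402×10^-6 K/W
  R_cellular glass = L/(kA) = 0.148/(0.0489·8.68) = 0.3487 K/W
  R_conv,out = 1/(hA) = 1/(24.5·8.68) = 0.004702 K/W
ΣR = 0.3558 K/W
ΔT = Q·ΣR = 104 × 0.3558 = 37.00 K
Heat flows inward, so T_out = T_in + ΔT = -15.9 + 37.00 = 21.1 °C

T_out = 21.1 °C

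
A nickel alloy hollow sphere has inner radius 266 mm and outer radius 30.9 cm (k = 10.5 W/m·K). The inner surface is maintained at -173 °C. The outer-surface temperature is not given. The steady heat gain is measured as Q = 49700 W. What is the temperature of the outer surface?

Sum the resistances:
  R_nickel alloy = (1/0.266 − 1/0.309)/(4πk) = 0.5232/(4π·10.5) = 0.003965 K/W
ΣR = 0.003965 K/W
ΔT = Q·ΣR = 49700 × 0.003965 = 197.1 K
Heat flows inward, so T_out = T_in + ΔT = -173 + 197.1 = 24.1 °C

T_out = 24.1 °C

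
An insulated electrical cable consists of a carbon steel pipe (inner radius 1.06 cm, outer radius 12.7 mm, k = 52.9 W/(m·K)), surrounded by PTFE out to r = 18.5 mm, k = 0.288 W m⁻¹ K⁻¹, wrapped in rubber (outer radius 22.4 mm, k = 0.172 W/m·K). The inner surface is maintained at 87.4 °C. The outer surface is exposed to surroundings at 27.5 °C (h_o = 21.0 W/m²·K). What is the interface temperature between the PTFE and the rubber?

T = 70.2 °C

Treat each layer as a resistance in series:
  R'_carbon steel = ln(0.0127/0.0106)/(2πk) = 0.1807/(2π·52.9) = 5.438×10^-4 m·K/W
  R'_PTFE = ln(0.0185/0.0127)/(2πk) = 0.3762/(2π·0.288) = 0.2079 m·K/W
  R'_rubber = ln(0.0224/0.0185)/(2πk) = 0.1913/(2π·0.172) = 0.1770 m·K/W
  R'_conv,out = 1/(2πr h) = 1/(2π·0.0224·21.0) = 0.3383 m·K/W
ΣR = 5.438×10^-4 + 0.2079 + 0.1770 + 0.3383 = 0.7237 m·K/W
Q' = ΔT/ΣR = (87.4 °C − 27.5 °C)/0.7237 = 82.77 W/m
From the inner boundary to the PTFE/rubber interface, ΣR_partial = 0.2084 m·K/W.
T_interface = T_in − Q'·ΣR_partial = 87.4 °C − (82.77)(0.2084) = 70.2 °C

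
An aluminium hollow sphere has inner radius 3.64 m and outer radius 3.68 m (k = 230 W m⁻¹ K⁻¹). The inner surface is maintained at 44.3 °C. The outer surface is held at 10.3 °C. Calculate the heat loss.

Q = 32900 kW

Q = 4πk·ΔT/(1/r₁ − 1/r₂) = 4π × 230 × 34 / (1/3.64 − 1/3.68) = 3.29×10^7 W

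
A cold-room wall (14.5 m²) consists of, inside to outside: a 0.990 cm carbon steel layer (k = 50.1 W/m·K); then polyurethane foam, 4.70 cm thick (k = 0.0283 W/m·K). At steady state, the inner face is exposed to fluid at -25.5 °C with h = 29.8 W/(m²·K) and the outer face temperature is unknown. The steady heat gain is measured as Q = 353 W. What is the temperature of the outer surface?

T_out = 15.8 °C

Sum the resistances:
  R_conv,in = 1/(hA) = 1/(29.8·14.5) = 0.002314 K/W
  R_carbon steel = L/(kA) = 0.00990/(50.1·14.5) = 1.363×10^-5 K/W
  R_polyurethane foam = L/(kA) = 0.0470/(0.0283·14.5) = 0.1145 K/W
ΣR = 0.1169 K/W
ΔT = Q·ΣR = 353 × 0.1169 = 41.27 K
Heat flows inward, so T_out = T_in + ΔT = -25.5 + 41.27 = 15.8 °C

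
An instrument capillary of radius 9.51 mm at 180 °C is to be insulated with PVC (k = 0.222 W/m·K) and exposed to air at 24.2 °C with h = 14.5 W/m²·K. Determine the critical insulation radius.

For a cylinder, r_cr = k_ins/h = 0.222/14.5 = 0.0153 m = 1.53 cm

r_cr = 1.53 cm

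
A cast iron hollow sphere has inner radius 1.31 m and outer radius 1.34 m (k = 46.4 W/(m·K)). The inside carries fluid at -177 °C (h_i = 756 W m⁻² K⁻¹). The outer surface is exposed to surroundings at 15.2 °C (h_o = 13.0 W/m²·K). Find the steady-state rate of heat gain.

Resistance network (inner→outer):
  R_conv,in = 1/(4πr²h) = 1/(4π·1.31²·756) = 6.134×10^-5 K/W
  R_cast iron = (1/1.31 − 1/1.34)/(4πk) = 0.01709/(4π·46.4) = 2.931×10^-5 K/W
  R_conv,out = 1/(4πr²h) = 1/(4π·1.34²·13.0) = 0.003409 K/W
ΣR = 6.134×10^-5 + 2.931×10^-5 + 0.003409 = 0.003500 K/W
Q = ΔT/ΣR = (-177 °C − 15.2 °C)/0.003500 = -54900 W
(Negative Q ⇒ heat flows inward; heat gain = 54900 W.)

Q = 54900 W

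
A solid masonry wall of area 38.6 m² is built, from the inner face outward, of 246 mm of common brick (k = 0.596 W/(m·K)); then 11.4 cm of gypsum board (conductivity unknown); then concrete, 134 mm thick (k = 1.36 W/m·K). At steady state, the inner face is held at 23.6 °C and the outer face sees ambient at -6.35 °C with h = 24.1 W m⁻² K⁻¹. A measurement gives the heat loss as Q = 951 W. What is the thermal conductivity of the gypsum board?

ΣR = ΔT/Q = |23.6 − -6.35|/951 = 0.03149 K/W
Known resistances:
  R_common brick = L/(kA) = 0.246/(0.596·38.6) = 0.01069 K/W
  R_concrete = L/(kA) = 0.134/(1.36·38.6) = 0.002553 K/W
  R_conv,out = 1/(hA) = 1/(24.1·38.6) = 0.001075 K/W
R_gypsum board = ΣR − ΣR_known = 0.03149 − 0.01432 = 0.01717 K/W
L/(kA) = 0.01717 ⇒ k = 0.114/(0.01717·38.6) = 0.172 W/m·K

k = 0.172 W/m·K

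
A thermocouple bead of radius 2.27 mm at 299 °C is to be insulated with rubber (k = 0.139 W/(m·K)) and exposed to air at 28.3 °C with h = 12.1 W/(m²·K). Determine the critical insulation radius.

r_cr = 2.30 cm

For a sphere, r_cr = 2k_ins/h = 2·0.139/12.1 = 0.0230 m = 2.30 cm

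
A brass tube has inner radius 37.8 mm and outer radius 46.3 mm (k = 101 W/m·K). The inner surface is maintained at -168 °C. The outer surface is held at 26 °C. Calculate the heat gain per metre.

Q' = 2πk·ΔT/ln(r₂/r₁) = 2π × 101 × 194 / ln(0.0463/0.0378) = 6.07×10^5 W/m

Q' = 607 kW/m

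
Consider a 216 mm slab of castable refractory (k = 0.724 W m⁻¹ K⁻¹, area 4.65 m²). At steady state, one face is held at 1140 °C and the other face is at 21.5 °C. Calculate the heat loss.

Q = kA·ΔT/L = 0.724 × 4.65 × |1140 °C − 21.5 °C| / 0.216 = 17400 W

Q = 17.4 kW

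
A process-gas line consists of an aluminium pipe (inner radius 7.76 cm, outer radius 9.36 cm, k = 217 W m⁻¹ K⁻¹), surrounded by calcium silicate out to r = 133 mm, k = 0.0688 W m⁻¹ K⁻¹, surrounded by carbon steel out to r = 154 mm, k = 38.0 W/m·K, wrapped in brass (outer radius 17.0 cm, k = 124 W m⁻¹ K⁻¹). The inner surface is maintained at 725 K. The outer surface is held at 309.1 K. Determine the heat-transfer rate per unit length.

Q' = 511 W/m

Series thermal resistances, inner to outer:
  R'_aluminium = ln(0.0936/0.0776)/(2πk) = 0.1875/(2π·217) = 1.375×10^-4 m·K/W
  R'_calcium silicate = ln(0.133/0.0936)/(2πk) = 0.3513/(2π·0.0688) = 0.8127 m·K/W
  R'_carbon steel = ln(0.154/0.133)/(2πk) = 0.1466/(2π·38.0) = 6.140×10^-4 m·K/W
  R'_brass = ln(0.170/0.154)/(2πk) = 0.09885/(2π·124) = 1.269×10^-4 m·K/W
ΣR = 1.375×10^-4 + 0.8127 + 6.140×10^-4 + 1.269×10^-4 = 0.8136 m·K/W
Q' = ΔT/ΣR = (725 K − 309.1 K)/0.8136 = 511 W/m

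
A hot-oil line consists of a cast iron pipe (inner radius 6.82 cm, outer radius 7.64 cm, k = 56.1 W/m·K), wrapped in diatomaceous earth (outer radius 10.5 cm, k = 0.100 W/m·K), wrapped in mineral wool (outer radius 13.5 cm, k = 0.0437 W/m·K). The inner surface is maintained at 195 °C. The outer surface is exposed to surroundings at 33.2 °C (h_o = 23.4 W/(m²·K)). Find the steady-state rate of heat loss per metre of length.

Q' = 110 W/m

Treat each layer as a resistance in series:
  R'_cast iron = ln(0.0764/0.0682)/(2πk) = 0.1135/(2π·56.1) = 3.221×10^-4 m·K/W
  R'_diatomaceous earth = ln(0.105/0.0764)/(2πk) = 0.3180/(2π·0.100) = 0.5061 m·K/W
  R'_mineral wool = ln(0.135/0.105)/(2πk) = 0.2513/(2π·0.0437) = 0.9153 m·K/W
  R'_conv,out = 1/(2πr h) = 1/(2π·0.135·23.4) = 0.05038 m·K/W
ΣR = 3.221×10^-4 + 0.5061 + 0.9153 + 0.05038 = 1.472 m·K/W
Q' = ΔT/ΣR = (195 °C − 33.2 °C)/1.472 = 110 W/m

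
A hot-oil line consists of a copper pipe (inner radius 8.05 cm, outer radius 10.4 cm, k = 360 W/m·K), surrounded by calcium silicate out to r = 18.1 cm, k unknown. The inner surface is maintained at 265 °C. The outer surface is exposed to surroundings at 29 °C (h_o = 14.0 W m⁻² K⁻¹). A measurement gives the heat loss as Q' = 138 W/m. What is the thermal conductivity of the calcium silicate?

ΣR = ΔT/Q' = |265 − 29|/138 = 1.710 m·K/W
Known resistances:
  R'_copper = ln(0.104/0.0805)/(2πk) = 0.2561/(2π·360) = 1.132×10^-4 m·K/W
  R'_conv,out = 1/(2πr h) = 1/(2π·0.181·14.0) = 0.06281 m·K/W
R_calcium silicate = ΣR − ΣR_known = 1.710 − 0.06292 = 1.647 m·K/W
ln(r₂/r₁)/(2πk) = 1.647 ⇒ k = 0.5541/(2π·1.647) = 0.0535 W/m·K

k = 0.0535 W/m·K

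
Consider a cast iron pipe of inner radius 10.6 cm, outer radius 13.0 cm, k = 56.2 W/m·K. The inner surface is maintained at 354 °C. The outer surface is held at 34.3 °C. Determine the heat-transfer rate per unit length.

Q' = 5.53×10^5 W/m

Q' = 2πk·ΔT/ln(r₂/r₁) = 2π × 56.2 × 319.7 / ln(0.130/0.106) = 5.53×10^5 W/m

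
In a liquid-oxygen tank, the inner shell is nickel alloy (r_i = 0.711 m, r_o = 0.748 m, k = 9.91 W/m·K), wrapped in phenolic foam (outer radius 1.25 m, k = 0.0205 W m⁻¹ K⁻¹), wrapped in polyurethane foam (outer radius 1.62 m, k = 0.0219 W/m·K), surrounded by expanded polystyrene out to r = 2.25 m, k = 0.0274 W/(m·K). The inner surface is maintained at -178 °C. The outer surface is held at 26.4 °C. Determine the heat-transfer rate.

Q = 62.9 W

Treat each layer as a resistance in series:
  R_nickel alloy = (1/0.711 − 1/0.748)/(4πk) = 0.06957/(4π·9.91) = 5.587×10^-4 K/W
  R_phenolic foam = (1/0.748 − 1/1.25)/(4πk) = 0.5369/(4π·0.0205) = 2.084 K/W
  R_polyurethane foam = (1/1.25 − 1/1.62)/(4πk) = 0.1827/(4π·0.0219) = 0.6639 K/W
  R_expanded polystyrene = (1/1.62 − 1/2.25)/(4πk) = 0.1728/(4π·0.0274) = 0.5020 K/W
ΣR = 5.587×10^-4 + 2.084 + 0.6639 + 0.5020 = 3.250 K/W
Q = ΔT/ΣR = (-178 °C − 26.4 °C)/3.250 = -62.9 W
(Negative Q ⇒ heat flows inward; heat gain = 62.9 W.)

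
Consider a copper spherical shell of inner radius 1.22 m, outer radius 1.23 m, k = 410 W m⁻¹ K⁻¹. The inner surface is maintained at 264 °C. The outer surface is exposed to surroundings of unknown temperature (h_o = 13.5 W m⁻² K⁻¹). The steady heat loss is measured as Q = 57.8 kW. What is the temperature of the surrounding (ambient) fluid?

Series resistances:
  R_copper = (1/1.22 − 1/1.23)/(4πk) = 0.006664/(4π·410) = 1.293×10^-6 K/W
  R_conv,out = 1/(4πr²h) = 1/(4π·1.23²·13.5) = 0.003896 K/W
ΣR = 0.003898 K/W
ΔT = Q·ΣR = 57800 × 0.003898 = 225.3 K
Heat flows outward, so T_out = T_in − ΔT = 264 − 225.3 = 38.7 °C

T_out = 38.7 °C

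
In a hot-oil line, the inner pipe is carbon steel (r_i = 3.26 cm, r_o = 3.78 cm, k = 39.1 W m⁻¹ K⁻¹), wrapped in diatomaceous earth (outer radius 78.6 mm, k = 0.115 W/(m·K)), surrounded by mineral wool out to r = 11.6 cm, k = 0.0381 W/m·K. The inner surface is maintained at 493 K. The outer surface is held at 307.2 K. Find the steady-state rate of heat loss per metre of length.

Treat each layer as a resistance in series:
  R'_carbon steel = ln(0.0378/0.0326)/(2πk) = 0.1480/(2π·39.1) = 6.024×10^-4 m·K/W
  R'_diatomaceous earth = ln(0.0786/0.0378)/(2πk) = 0.7321/(2π·0.115) = 1.013 m·K/W
  R'_mineral wool = ln(0.116/0.0786)/(2πk) = 0.3892/(2π·0.0381) = 1.626 m·K/W
ΣR = 6.024×10^-4 + 1.013 + 1.626 = 2.640 m·K/W
Q' = ΔT/ΣR = (493 K − 307.2 K)/2.640 = 70.4 W/m

Q' = 70.4 W/m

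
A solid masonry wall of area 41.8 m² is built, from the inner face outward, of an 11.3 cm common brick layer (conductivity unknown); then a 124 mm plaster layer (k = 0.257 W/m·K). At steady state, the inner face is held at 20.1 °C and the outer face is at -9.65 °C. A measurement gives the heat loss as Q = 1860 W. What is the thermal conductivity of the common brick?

ΣR = ΔT/Q = |20.1 − -9.65|/1860 = 0.01599 K/W
Known resistances:
  R_plaster = L/(kA) = 0.124/(0.257·41.8) = 0.01154 K/W
R_common brick = ΣR − ΣR_known = 0.01599 − 0.01154 = 0.004450 K/W
L/(kA) = 0.004450 ⇒ k = 0.113/(0.004450·41.8) = 0.607 W/m·K

k = 0.607 W/m·K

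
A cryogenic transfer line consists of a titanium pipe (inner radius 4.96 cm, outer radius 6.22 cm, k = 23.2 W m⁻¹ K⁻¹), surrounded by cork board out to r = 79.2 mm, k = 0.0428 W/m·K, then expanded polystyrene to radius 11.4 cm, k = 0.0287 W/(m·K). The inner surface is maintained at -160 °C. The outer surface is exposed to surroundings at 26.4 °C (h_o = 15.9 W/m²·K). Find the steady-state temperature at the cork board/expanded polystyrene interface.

Series thermal resistances, inner to outer:
  R'_titanium = ln(0.0622/0.0496)/(2πk) = 0.2264/(2π·23.2) = 0.001553 m·K/W
  R'_cork board = ln(0.0792/0.0622)/(2πk) = 0.2416/(2π·0.0428) = 0.8985 m·K/W
  R'_expanded polystyrene = ln(0.114/0.0792)/(2πk) = 0.3642/(2π·0.0287) = 2.020 m·K/W
  R'_conv,out = 1/(2πr h) = 1/(2π·0.114·15.9) = 0.08780 m·K/W
ΣR = 0.001553 + 0.8985 + 2.020 + 0.08780 = 3.008 m·K/W
Q' = ΔT/ΣR = (-160 °C − 26.4 °C)/3.008 = -61.97 W/m
From the inner boundary to the cork board/expanded polystyrene interface, ΣR_partial = 0.9001 m·K/W.
T_interface = T_in − Q'·ΣR_partial = -160 °C − (-61.97)(0.9001) = -104 °C

T = -104 °C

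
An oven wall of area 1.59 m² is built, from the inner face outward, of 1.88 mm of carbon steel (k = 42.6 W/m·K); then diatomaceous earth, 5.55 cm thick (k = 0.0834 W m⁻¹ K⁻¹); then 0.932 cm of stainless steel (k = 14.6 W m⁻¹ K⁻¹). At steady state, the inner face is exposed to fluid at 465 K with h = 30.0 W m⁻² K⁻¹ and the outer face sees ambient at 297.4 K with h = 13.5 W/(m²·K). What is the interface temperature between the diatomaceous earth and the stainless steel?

T = 313.6 K

Treat each layer as a resistance in series:
  R_conv,in = 1/(hA) = 1/(30.0·1.59) = 0.02096 K/W
  R_carbon steel = L/(kA) = 0.00188/(42.6·1.59) = 2.776×10^-5 K/W
  R_diatomaceous earth = L/(kA) = 0.0555/(0.0834·1.59) = 0.4185 K/W
  R_stainless steel = L/(kA) = 0.00932/(14.6·1.59) = 4.015×10^-4 K/W
  R_conv,out = 1/(hA) = 1/(13.5·1.59) = 0.04659 K/W
ΣR = 0.02096 + 2.776×10^-5 + 0.4185 + 4.015×10^-4 + 0.04659 = 0.4865 K/W
Q = ΔT/ΣR = (465 K − 297.4 K)/0.4865 = 344.5 W
From the inner boundary to the diatomaceous earth/stainless steel interface, ΣR_partial = 0.4395 K/W.
T_interface = T_in − Q·ΣR_partial = 465 K − (344.5)(0.4395) = 313.6 K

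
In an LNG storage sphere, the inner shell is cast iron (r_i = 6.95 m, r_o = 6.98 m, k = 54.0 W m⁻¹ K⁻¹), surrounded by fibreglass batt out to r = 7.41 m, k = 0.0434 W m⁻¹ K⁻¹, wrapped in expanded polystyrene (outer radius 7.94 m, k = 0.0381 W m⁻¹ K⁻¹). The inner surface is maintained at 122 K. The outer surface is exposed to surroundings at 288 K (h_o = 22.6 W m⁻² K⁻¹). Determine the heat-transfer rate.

Q = 4870 W

Treat each layer as a resistance in series:
  R_cast iron = (1/6.95 − 1/6.98)/(4πk) = 6.184×10^-4/(4π·54.0) = 9.113×10^-7 K/W
  R_fibreglass batt = (1/6.98 − 1/7.41)/(4πk) = 0.008314/(4π·0.0434) = 0.01524 K/W
  R_expanded polystyrene = (1/7.41 − 1/7.94)/(4πk) = 0.009008/(4π·0.0381) = 0.01881 K/W
  R_conv,out = 1/(4πr²h) = 1/(4π·7.94²·22.6) = 5.585×10^-5 K/W
ΣR = 9.113×10^-7 + 0.01524 + 0.01881 + 5.585×10^-5 = 0.03411 K/W
Q = ΔT/ΣR = (122 K − 288 K)/0.03411 = -4870 W
(Negative Q ⇒ heat flows inward; heat gain = 4870 W.)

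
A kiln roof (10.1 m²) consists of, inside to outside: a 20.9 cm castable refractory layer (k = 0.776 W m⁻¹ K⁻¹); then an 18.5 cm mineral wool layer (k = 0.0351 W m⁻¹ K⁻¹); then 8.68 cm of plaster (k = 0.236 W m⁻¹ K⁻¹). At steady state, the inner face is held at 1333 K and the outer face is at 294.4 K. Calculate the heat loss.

Q = 1780 W

Treat each layer as a resistance in series:
  R_castable refractory = L/(kA) = 0.209/(0.776·10.1) = 0.02667 K/W
  R_mineral wool = L/(kA) = 0.185/(0.0351·10.1) = 0.5218 K/W
  R_plaster = L/(kA) = 0.0868/(0.236·10.1) = 0.03642 K/W
ΣR = 0.02667 + 0.5218 + 0.03642 = 0.5849 K/W
Q = ΔT/ΣR = (1333 K − 294.4 K)/0.5849 = 1780 W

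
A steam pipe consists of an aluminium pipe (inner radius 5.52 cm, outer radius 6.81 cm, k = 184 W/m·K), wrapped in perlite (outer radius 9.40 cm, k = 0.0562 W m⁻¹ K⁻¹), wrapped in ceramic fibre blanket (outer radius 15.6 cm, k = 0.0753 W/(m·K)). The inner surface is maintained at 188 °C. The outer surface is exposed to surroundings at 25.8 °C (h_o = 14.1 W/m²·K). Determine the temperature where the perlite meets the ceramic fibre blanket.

Treat each layer as a resistance in series:
  R'_aluminium = ln(0.0681/0.0552)/(2πk) = 0.2100/(2π·184) = 1.817×10^-4 m·K/W
  R'_perlite = ln(0.0940/0.0681)/(2πk) = 0.3223/(2π·0.0562) = 0.9128 m·K/W
  R'_ceramic fibre blanket = ln(0.156/0.0940)/(2πk) = 0.5066/(2π·0.0753) = 1.071 m·K/W
  R'_conv,out = 1/(2πr h) = 1/(2π·0.156·14.1) = 0.07236 m·K/W
ΣR = 1.817×10^-4 + 0.9128 + 1.071 + 0.07236 = 2.056 m·K/W
Q' = ΔT/ΣR = (188 °C − 25.8 °C)/2.056 = 78.89 W/m
From the inner boundary to the perlite/ceramic fibre blanket interface, ΣR_partial = 0.9130 m·K/W.
T_interface = T_in − Q'·ΣR_partial = 188 °C − (78.89)(0.9130) = 116 °C

T = 116 °C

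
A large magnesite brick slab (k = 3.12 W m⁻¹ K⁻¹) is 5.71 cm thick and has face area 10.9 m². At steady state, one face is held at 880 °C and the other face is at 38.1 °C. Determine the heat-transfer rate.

Q = 501 kW

Q = kA·ΔT/L = 3.12 × 10.9 × |880 °C − 38.1 °C| / 0.0571 = 5.01×10^5 W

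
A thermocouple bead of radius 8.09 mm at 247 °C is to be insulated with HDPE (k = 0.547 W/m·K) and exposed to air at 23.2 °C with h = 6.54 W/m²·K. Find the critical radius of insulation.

For a sphere, r_cr = 2k_ins/h = 2·0.547/6.54 = 0.167 m = 16.7 cm

r_cr = 16.7 cm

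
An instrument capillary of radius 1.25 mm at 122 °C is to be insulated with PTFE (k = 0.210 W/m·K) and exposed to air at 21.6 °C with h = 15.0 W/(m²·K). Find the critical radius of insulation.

r_cr = 1.40 cm

For a cylinder, r_cr = k_ins/h = 0.210/15.0 = 0.0140 m = 1.40 cm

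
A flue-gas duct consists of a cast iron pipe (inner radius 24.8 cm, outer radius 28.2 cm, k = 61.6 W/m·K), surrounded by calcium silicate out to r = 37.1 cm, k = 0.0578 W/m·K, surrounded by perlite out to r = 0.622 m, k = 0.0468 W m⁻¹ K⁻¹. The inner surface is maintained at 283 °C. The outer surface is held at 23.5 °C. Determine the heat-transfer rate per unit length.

Q' = 103 W/m

Resistance network (inner→outer):
  R'_cast iron = ln(0.282/0.248)/(2πk) = 0.1285/(2π·61.6) = 3.319×10^-4 m·K/W
  R'_calcium silicate = ln(0.371/0.282)/(2πk) = 0.2743/(2π·0.0578) = 0.7553 m·K/W
  R'_perlite = ln(0.622/0.371)/(2πk) = 0.5167/(2π·0.0468) = 1.757 m·K/W
ΣR = 3.319×10^-4 + 0.7553 + 1.757 = 2.513 m·K/W
Q' = ΔT/ΣR = (283 °C − 23.5 °C)/2.513 = 103 W/m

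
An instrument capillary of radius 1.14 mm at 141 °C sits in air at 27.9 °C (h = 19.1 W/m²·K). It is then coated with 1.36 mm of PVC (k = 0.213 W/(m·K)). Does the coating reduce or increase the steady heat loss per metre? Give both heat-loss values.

increases: 15.5 → 28.9 W/m

Critical radius for a cylinder: r_cr = k/h = 0.0112 m = 1.12 cm.
Outer radius after coating: r₂ = 0.00114 + 0.00136 = 0.00250 m.
Since r₁ < r_cr and r₂ ≤ r_cr, the coating moves toward the maximum at r_cr — heat loss rises.
Bare: R = 1/(2πr₁h) = 7.309 m·K/W; Q = 113.1/7.309 = 15.5 W/m.
Coated: R = R_cond + R_conv = 3.920 m·K/W; Q = 113.1/3.920 = 28.9 W/m.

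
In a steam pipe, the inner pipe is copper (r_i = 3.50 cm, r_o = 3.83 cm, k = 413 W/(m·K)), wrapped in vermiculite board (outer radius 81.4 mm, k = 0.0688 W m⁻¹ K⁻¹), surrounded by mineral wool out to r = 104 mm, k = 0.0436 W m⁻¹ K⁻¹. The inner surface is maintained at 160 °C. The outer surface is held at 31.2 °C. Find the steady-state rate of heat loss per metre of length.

Q' = 48.8 W/m

Series thermal resistances, inner to outer:
  R'_copper = ln(0.0383/0.0350)/(2πk) = 0.09010/(2π·413) = 3.472×10^-5 m·K/W
  R'_vermiculite board = ln(0.0814/0.0383)/(2πk) = 0.7539/(2π·0.0688) = 1.744 m·K/W
  R'_mineral wool = ln(0.104/0.0814)/(2πk) = 0.2450/(2π·0.0436) = 0.8944 m·K/W
ΣR = 3.472×10^-5 + 1.744 + 0.8944 = 2.638 m·K/W
Q' = ΔT/ΣR = (160 °C − 31.2 °C)/2.638 = 48.8 W/m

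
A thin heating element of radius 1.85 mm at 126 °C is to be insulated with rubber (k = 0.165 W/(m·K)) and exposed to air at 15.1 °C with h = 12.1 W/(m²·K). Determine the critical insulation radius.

r_cr = 1.36 cm

For a cylinder, r_cr = k_ins/h = 0.165/12.1 = 0.0136 m = 1.36 cm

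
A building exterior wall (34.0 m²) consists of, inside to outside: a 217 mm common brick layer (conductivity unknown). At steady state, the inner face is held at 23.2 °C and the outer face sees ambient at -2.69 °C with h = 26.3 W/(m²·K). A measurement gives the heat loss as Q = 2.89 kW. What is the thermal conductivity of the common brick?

ΣR = ΔT/Q = |23.2 − -2.69|/2890 = 0.008958 K/W
Known resistances:
  R_conv,out = 1/(hA) = 1/(26.3·34.0) = 0.001118 K/W
R_common brick = ΣR − ΣR_known = 0.008958 − 0.001118 = 0.007840 K/W
L/(kA) = 0.007840 ⇒ k = 0.217/(0.007840·34.0) = 0.814 W/m·K

k = 0.814 W/m·K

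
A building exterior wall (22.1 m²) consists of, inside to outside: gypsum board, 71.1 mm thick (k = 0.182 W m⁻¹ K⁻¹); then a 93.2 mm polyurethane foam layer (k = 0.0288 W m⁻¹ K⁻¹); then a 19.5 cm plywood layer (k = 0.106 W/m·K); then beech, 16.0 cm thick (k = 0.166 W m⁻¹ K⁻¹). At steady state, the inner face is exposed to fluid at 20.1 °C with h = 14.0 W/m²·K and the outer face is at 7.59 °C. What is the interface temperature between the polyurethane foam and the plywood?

T = 13.0 °C

Resistance network (inner→outer):
  R_conv,in = 1/(hA) = 1/(14.0·22.1) = 0.003232 K/W
  R_gypsum board = L/(kA) = 0.0711/(0.182·22.1) = 0.01768 K/W
  R_polyurethane foam = L/(kA) = 0.0932/(0.0288·22.1) = 0.1464 K/W
  R_plywood = L/(kA) = 0.195/(0.106·22.1) = 0.08324 K/W
  R_beech = L/(kA) = 0.160/(0.166·22.1) = 0.04361 K/W
ΣR = 0.003232 + 0.01768 + 0.1464 + 0.08324 + 0.04361 = 0.2942 K/W
Q = ΔT/ΣR = (20.1 °C − 7.59 °C)/0.2942 = 42.52 W
From the inner boundary to the polyurethane foam/plywood interface, ΣR_partial = 0.1673 K/W.
T_interface = T_in − Q·ΣR_partial = 20.1 °C − (42.52)(0.1673) = 13.0 °C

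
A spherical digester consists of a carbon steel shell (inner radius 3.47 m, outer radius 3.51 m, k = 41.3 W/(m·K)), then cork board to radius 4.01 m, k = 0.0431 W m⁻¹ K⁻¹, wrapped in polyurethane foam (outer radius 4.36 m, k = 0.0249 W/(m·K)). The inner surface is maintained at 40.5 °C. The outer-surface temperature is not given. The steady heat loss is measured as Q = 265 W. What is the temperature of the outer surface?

Series resistances:
  R_carbon steel = (1/3.47 − 1/3.51)/(4πk) = 0.003284/(4π·41.3) = 6.328×10^-6 K/W
  R_cork board = (1/3.51 − 1/4.01)/(4πk) = 0.03552/(4π·0.0431) = 0.06559 K/W
  R_polyurethane foam = (1/4.01 − 1/4.36)/(4πk) = 0.02002/(4π·0.0249) = 0.06398 K/W
ΣR = 0.1296 K/W
ΔT = Q·ΣR = 265 × 0.1296 = 34.34 K
Heat flows outward, so T_out = T_in − ΔT = 40.5 − 34.34 = 6.16 °C

T_out = 6.16 °C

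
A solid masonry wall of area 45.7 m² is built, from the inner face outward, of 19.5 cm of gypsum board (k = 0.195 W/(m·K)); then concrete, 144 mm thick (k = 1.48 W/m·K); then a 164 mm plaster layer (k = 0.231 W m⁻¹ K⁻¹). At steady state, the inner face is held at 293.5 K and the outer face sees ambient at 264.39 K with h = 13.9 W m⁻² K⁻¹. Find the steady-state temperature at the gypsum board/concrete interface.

Resistance network (inner→outer):
  R_gypsum board = L/(kA) = 0.195/(0.195·45.7) = 0.02188 K/W
  R_concrete = L/(kA) = 0.144/(1.48·45.7) = 0.002129 K/W
  R_plaster = L/(kA) = 0.164/(0.231·45.7) = 0.01554 K/W
  R_conv,out = 1/(hA) = 1/(13.9·45.7) = 0.001574 K/W
ΣR = 0.02188 + 0.002129 + 0.01554 + 0.001574 = 0.04112 K/W
Q = ΔT/ΣR = (293.5 K − 264.39 K)/0.04112 = 707.9 W
From the inner boundary to the gypsum board/concrete interface, ΣR_partial = 0.02188 K/W.
T_interface = T_in − Q·ΣR_partial = 293.5 K − (707.9)(0.02188) = 278.01 K

T = 278.01 K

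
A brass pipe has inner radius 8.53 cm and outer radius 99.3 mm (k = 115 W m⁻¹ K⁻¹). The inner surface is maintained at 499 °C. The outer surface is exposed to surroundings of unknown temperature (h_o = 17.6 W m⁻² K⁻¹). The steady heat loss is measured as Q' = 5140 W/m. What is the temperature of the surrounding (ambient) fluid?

T_out = 29.8 °C

Sum the resistances:
  R'_brass = ln(0.0993/0.0853)/(2πk) = 0.1520/(2π·115) = 2.103×10^-4 m·K/W
  R'_conv,out = 1/(2πr h) = 1/(2π·0.0993·17.6) = 0.09107 m·K/W
ΣR = 0.09128 m·K/W
ΔT = Q'·ΣR = 5140 × 0.09128 = 469.2 K
Heat flows outward, so T_out = T_in − ΔT = 499 − 469.2 = 29.8 °C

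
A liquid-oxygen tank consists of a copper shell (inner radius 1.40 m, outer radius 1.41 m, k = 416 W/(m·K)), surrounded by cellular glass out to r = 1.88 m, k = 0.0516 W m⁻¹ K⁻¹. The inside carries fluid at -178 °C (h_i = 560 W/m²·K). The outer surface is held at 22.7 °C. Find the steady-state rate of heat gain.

Q = 734 W

Series thermal resistances, inner to outer:
  R_conv,in = 1/(4πr²h) = 1/(4π·1.40²·560) = 7.250×10^-5 K/W
  R_copper = (1/1.40 − 1/1.41)/(4πk) = 0.005066/(4π·416) = 9.691×10^-7 K/W
  R_cellular glass = (1/1.41 − 1/1.88)/(4πk) = 0.1773/(4π·0.0516) = 0.2734 K/W
ΣR = 7.250×10^-5 + 9.691×10^-7 + 0.2734 = 0.2735 K/W
Q = ΔT/ΣR = (-178 °C − 22.7 °C)/0.2735 = -734 W
(Negative Q ⇒ heat flows inward; heat gain = 734 W.)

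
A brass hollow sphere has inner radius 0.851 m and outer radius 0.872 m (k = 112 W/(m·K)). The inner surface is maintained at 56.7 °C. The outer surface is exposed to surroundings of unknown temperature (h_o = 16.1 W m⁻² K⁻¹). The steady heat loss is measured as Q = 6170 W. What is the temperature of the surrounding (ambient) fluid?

T_out = 16.5 °C

Series resistances:
  R_brass = (1/0.851 − 1/0.872)/(4πk) = 0.02830/(4π·112) = 2.011×10^-5 K/W
  R_conv,out = 1/(4πr²h) = 1/(4π·0.872²·16.1) = 0.006500 K/W
ΣR = 0.006520 K/W
ΔT = Q·ΣR = 6170 × 0.006520 = 40.23 K
Heat flows outward, so T_out = T_in − ΔT = 56.7 − 40.23 = 16.5 °C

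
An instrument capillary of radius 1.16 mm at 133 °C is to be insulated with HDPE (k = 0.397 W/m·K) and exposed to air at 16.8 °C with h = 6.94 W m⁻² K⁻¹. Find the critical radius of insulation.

For a cylinder, r_cr = k_ins/h = 0.397/6.94 = 0.0572 m = 5.72 cm

r_cr = 5.72 cm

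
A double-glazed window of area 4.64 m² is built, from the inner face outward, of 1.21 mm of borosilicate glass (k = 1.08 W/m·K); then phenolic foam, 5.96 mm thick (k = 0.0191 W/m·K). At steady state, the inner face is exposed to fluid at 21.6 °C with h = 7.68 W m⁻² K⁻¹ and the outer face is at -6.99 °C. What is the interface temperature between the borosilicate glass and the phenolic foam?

Treat each layer as a resistance in series:
  R_conv,in = 1/(hA) = 1/(7.68·4.64) = 0.02806 K/W
  R_borosilicate glass = L/(kA) = 0.00121/(1.08·4.64) = 2.415×10^-4 K/W
  R_phenolic foam = L/(kA) = 0.00596/(0.0191·4.64) = 0.06725 K/W
ΣR = 0.02806 + 2.415×10^-4 + 0.06725 = 0.09555 K/W
Q = ΔT/ΣR = (21.6 °C − -6.99 °C)/0.09555 = 299.2 W
From the inner boundary to the borosilicate glass/phenolic foam interface, ΣR_partial = 0.02830 K/W.
T_interface = T_in − Q·ΣR_partial = 21.6 °C − (299.2)(0.02830) = 13.1 °C

T = 13.1 °C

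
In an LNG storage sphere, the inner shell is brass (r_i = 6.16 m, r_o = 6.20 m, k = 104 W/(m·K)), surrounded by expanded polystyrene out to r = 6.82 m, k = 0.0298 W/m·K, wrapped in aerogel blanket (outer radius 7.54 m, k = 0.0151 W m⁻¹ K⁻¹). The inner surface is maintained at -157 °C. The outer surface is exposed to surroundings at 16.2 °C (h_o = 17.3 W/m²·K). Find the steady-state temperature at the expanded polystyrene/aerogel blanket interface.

Resistance network (inner→outer):
  R_brass = (1/6.16 − 1/6.20)/(4πk) = 0.001047/(4π·104) = 8.014×10^-7 K/W
  R_expanded polystyrene = (1/6.20 − 1/6.82)/(4πk) = 0.01466/(4π·0.0298) = 0.03916 K/W
  R_aerogel blanket = (1/6.82 − 1/7.54)/(4πk) = 0.01400/(4π·0.0151) = 0.07379 K/W
  R_conv,out = 1/(4πr²h) = 1/(4π·7.54²·17.3) = 8.091×10^-5 K/W
ΣR = 8.014×10^-7 + 0.03916 + 0.07379 + 8.091×10^-5 = 0.1130 K/W
Q = ΔT/ΣR = (-157 °C − 16.2 °C)/0.1130 = -1533 W
From the inner boundary to the expanded polystyrene/aerogel blanket interface, ΣR_partial = 0.03916 K/W.
T_interface = T_in − Q·ΣR_partial = -157 °C − (-1533)(0.03916) = -97.0 °C

T = -97.0 °C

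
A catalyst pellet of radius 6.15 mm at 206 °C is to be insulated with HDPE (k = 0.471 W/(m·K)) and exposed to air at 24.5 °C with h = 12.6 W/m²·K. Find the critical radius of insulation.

r_cr = 7.48 cm

For a sphere, r_cr = 2k_ins/h = 2·0.471/12.6 = 0.0748 m = 7.48 cm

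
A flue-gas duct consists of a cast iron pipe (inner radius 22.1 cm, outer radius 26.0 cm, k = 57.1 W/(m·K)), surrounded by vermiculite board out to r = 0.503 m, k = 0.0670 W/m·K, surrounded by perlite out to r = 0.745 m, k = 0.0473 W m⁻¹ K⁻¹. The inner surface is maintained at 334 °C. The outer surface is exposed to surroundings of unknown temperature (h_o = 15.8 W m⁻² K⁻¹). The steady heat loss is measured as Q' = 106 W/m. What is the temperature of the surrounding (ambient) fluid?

T_out = 26.3 °C

Sum the resistances:
  R'_cast iron = ln(0.260/0.221)/(2πk) = 0.1625/(2π·57.1) = 4.530×10^-4 m·K/W
  R'_vermiculite board = ln(0.503/0.260)/(2πk) = 0.6599/(2π·0.0670) = 1.568 m·K/W
  R'_perlite = ln(0.745/0.503)/(2πk) = 0.3928/(2π·0.0473) = 1.322 m·K/W
  R'_conv,out = 1/(2πr h) = 1/(2π·0.745·15.8) = 0.01352 m·K/W
ΣR = 2.903 m·K/W
ΔT = Q'·ΣR = 106 × 2.903 = 307.7 K
Heat flows outward, so T_out = T_in − ΔT = 334 − 307.7 = 26.3 °C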